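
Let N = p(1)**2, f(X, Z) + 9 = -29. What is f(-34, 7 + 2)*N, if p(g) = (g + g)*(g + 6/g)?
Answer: -7448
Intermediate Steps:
p(g) = 2*g*(g + 6/g) (p(g) = (2*g)*(g + 6/g) = 2*g*(g + 6/g))
f(X, Z) = -38 (f(X, Z) = -9 - 29 = -38)
N = 196 (N = (12 + 2*1**2)**2 = (12 + 2*1)**2 = (12 + 2)**2 = 14**2 = 196)
f(-34, 7 + 2)*N = -38*196 = -7448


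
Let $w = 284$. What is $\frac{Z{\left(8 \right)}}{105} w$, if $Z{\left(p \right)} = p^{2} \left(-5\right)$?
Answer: $- \frac{18176}{21} \approx -865.52$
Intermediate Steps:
$Z{\left(p \right)} = - 5 p^{2}$
$\frac{Z{\left(8 \right)}}{105} w = \frac{\left(-5\right) 8^{2}}{105} \cdot 284 = \left(-5\right) 64 \cdot \frac{1}{105} \cdot 284 = \left(-320\right) \frac{1}{105} \cdot 284 = \left(- \frac{64}{21}\right) 284 = - \frac{18176}{21}$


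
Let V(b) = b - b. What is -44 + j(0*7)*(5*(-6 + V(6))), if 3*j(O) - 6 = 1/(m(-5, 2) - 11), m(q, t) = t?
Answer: -926/9 ≈ -102.89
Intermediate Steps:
j(O) = 53/27 (j(O) = 2 + 1/(3*(2 - 11)) = 2 + (1/3)/(-9) = 2 + (1/3)*(-1/9) = 2 - 1/27 = 53/27)
V(b) = 0
-44 + j(0*7)*(5*(-6 + V(6))) = -44 + 53*(5*(-6 + 0))/27 = -44 + 53*(5*(-6))/27 = -44 + (53/27)*(-30) = -44 - 530/9 = -926/9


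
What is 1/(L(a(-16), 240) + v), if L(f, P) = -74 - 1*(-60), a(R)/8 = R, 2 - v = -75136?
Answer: 1/75124 ≈ 1.3311e-5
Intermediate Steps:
v = 75138 (v = 2 - 1*(-75136) = 2 + 75136 = 75138)
a(R) = 8*R
L(f, P) = -14 (L(f, P) = -74 + 60 = -14)
1/(L(a(-16), 240) + v) = 1/(-14 + 75138) = 1/75124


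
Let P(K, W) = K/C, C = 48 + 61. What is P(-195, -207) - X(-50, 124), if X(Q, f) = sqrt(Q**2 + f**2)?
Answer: -195/109 - 2*sqrt(4469) ≈ -135.49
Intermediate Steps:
C = 109
P(K, W) = K/109
P(-195, -207) - X(-50, 124) = (1/109)*(-195) - sqrt((-50)**2 + 124**2) = -195/109 - sqrt(2500 + 15376) = -195/109 - sqrt(17876) = -195/109 - 2*sqrt(4469)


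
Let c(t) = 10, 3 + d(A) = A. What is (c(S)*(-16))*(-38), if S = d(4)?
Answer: 6080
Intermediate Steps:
d(A) = -3 + A
S = 1 (S = -3 + 4 = 1)
(c(S)*(-16))*(-38) = (10*(-16))*(-38) = -160*(-38) = 6080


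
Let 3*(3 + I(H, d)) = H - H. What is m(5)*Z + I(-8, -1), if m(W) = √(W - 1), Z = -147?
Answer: -297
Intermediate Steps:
I(H, d) = -3 (I(H, d) = -3 + (H - H)/3 = -3 + (⅓)*0 = -3 + 0 = -3)
m(W) = √(-1 + W)
m(5)*Z + I(-8, -1) = √(-1 + 5)*(-147) - 3 = √4*(-147) - 3 = 2*(-147) - 3 = -294 - 3 = -297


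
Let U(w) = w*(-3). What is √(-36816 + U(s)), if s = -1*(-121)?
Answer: 27*I*√51 ≈ 192.82*I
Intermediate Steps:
s = 121
U(w) = -3*w
√(-36816 + U(s)) = √(-36816 - 3*121) = √(-36816 - 363) = √(-37179) = 27*I*√51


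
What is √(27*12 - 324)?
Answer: 0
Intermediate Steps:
√(27*12 - 324) = √(324 - 324) = √0 = 0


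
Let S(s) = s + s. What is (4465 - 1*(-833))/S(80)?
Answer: 2649/80 ≈ 33.112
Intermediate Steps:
S(s) = 2*s
(4465 - 1*(-833))/S(80) = (4465 - 1*(-833))/((2*80)) = (4465 + 833)/160 = 5298*(1/160) = 2649/80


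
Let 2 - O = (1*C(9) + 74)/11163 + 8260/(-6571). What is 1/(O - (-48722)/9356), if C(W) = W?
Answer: 343140997494/2902001942527 ≈ 0.11824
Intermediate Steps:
O = 238365133/73352073 (O = 2 - ((1*9 + 74)/11163 + 8260/(-6571)) = 2 - ((9 + 74)*(1/11163) + 8260*(-1/6571)) = 2 - (83*(1/11163) - 8260/6571) = 2 - (83/11163 - 8260/6571) = 2 - 1*(-91660987/73352073) = 2 + 91660987/73352073 = 238365133/73352073 ≈ 3.2496)
1/(O - (-48722)/9356) = 1/(238365133/73352073 - (-48722)/9356) = 1/(238365133/73352073 - 1*(-24361/4678)) = 1/(238365133/73352073 + 24361/4678) = 1/(2902001942527/343140997494) = 343140997494/2902001942527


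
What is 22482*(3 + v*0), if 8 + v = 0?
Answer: 67446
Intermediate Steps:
v = -8 (v = -8 + 0 = -8)
22482*(3 + v*0) = 22482*(3 - 8*0) = 22482*(3 + 0) = 22482*3 = 67446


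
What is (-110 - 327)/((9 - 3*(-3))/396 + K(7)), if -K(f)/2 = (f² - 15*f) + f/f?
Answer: -9614/2421 ≈ -3.9711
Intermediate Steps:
K(f) = -2 - 2*f² + 30*f (K(f) = -2*((f² - 15*f) + f/f) = -2*((f² - 15*f) + 1) = -2*(1 + f² - 15*f) = -2 - 2*f² + 30*f)
(-110 - 327)/((9 - 3*(-3))/396 + K(7)) = (-110 - 327)/((9 - 3*(-3))/396 + (-2 - 2*7² + 30*7)) = -437/((9 + 9)*(1/396) + (-2 - 2*49 + 210)) = -437/(18*(1/396) + (-2 - 98 + 210)) = -437/(1/22 + 110) = -437/2421/22 = -437*22/2421 = -9614/2421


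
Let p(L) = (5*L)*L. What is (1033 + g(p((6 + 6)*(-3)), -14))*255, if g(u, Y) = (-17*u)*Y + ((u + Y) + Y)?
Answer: 395179875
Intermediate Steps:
p(L) = 5*L²
g(u, Y) = u + 2*Y - 17*Y*u (g(u, Y) = -17*Y*u + ((Y + u) + Y) = -17*Y*u + (u + 2*Y) = u + 2*Y - 17*Y*u)
(1033 + g(p((6 + 6)*(-3)), -14))*255 = (1033 + (5*((6 + 6)*(-3))² + 2*(-14) - 17*(-14)*5*((6 + 6)*(-3))²))*255 = (1033 + (5*(12*(-3))² - 28 - 17*(-14)*5*(12*(-3))²))*255 = (1033 + (5*(-36)² - 28 - 17*(-14)*5*(-36)²))*255 = (1033 + (5*1296 - 28 - 17*(-14)*5*1296))*255 = (1033 + (6480 - 28 - 17*(-14)*6480))*255 = (1033 + (6480 - 28 + 1542240))*255 = (1033 + 1548692)*255 = 1549725*255 = 395179875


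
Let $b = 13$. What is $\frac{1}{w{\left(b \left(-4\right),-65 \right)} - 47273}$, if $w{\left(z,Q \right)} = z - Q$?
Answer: $- \frac{1}{47260} \approx -2.116 \cdot 10^{-5}$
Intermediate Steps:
$\frac{1}{w{\left(b \left(-4\right),-65 \right)} - 47273} = \frac{1}{\left(13 \left(-4\right) - -65\right) - 47273} = \frac{1}{\left(-52 + 65\right) - 47273} = \frac{1}{13 - 47273} = \frac{1}{-47260} = - \frac{1}{47260}$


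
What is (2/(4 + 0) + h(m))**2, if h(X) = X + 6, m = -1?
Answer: 121/4 ≈ 30.250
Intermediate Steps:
h(X) = 6 + X
(2/(4 + 0) + h(m))**2 = (2/(4 + 0) + (6 - 1))**2 = (2/4 + 5)**2 = ((1/4)*2 + 5)**2 = (1/2 + 5)**2 = (11/2)**2 = 121/4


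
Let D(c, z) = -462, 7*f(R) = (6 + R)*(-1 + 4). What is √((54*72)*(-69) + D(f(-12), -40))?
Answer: I*√268734 ≈ 518.4*I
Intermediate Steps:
f(R) = 18/7 + 3*R/7 (f(R) = ((6 + R)*(-1 + 4))/7 = ((6 + R)*3)/7 = (18 + 3*R)/7 = 18/7 + 3*R/7)
√((54*72)*(-69) + D(f(-12), -40)) = √((54*72)*(-69) - 462) = √(3888*(-69) - 462) = √(-268272 - 462) = √(-268734) = I*√268734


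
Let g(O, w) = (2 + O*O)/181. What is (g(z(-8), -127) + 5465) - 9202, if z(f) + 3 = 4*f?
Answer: -675170/181 ≈ -3730.2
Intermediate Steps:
z(f) = -3 + 4*f
g(O, w) = 2/181 + O²/181 (g(O, w) = (2 + O²)*(1/181) = 2/181 + O²/181)
(g(z(-8), -127) + 5465) - 9202 = ((2/181 + (-3 + 4*(-8))²/181) + 5465) - 9202 = ((2/181 + (-3 - 32)²/181) + 5465) - 9202 = ((2/181 + (1/181)*(-35)²) + 5465) - 9202 = ((2/181 + (1/181)*1225) + 5465) - 9202 = ((2/181 + 1225/181) + 5465) - 9202 = (1227/181 + 5465) - 9202 = 990392/181 - 9202 = -675170/181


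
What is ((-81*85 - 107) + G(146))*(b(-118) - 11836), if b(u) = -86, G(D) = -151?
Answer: 85158846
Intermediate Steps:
((-81*85 - 107) + G(146))*(b(-118) - 11836) = ((-81*85 - 107) - 151)*(-86 - 11836) = ((-6885 - 107) - 151)*(-11922) = (-6992 - 151)*(-11922) = -7143*(-11922) = 85158846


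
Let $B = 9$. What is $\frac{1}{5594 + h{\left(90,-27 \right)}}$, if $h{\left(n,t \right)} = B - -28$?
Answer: $\frac{1}{5631} \approx 0.00017759$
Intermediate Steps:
$h{\left(n,t \right)} = 37$ ($h{\left(n,t \right)} = 9 - -28 = 9 + 28 = 37$)
$\frac{1}{5594 + h{\left(90,-27 \right)}} = \frac{1}{5594 + 37} = \frac{1}{5631}$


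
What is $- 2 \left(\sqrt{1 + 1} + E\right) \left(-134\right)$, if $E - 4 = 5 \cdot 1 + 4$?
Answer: $3484 + 268 \sqrt{2} \approx 3863.0$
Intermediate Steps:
$E = 13$ ($E = 4 + \left(5 \cdot 1 + 4\right) = 4 + \left(5 + 4\right) = 4 + 9 = 13$)
$- 2 \left(\sqrt{1 + 1} + E\right) \left(-134\right) = - 2 \left(\sqrt{1 + 1} + 13\right) \left(-134\right) = - 2 \left(\sqrt{2} + 13\right) \left(-134\right) = - 2 \left(13 + \sqrt{2}\right) \left(-134\right) = \left(-26 - 2 \sqrt{2}\right) \left(-134\right) = 3484 + 268 \sqrt{2}$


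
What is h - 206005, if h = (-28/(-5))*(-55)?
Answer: -206313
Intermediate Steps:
h = -308 (h = -⅕*(-28)*(-55) = (28/5)*(-55) = -308)
h - 206005 = -308 - 206005 = -206313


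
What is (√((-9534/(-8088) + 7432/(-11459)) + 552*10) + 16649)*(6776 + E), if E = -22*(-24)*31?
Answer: 385324456 + 11572*√329301737923852365/3861683 ≈ 3.8704e+8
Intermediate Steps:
E = 16368 (E = 528*31 = 16368)
(√((-9534/(-8088) + 7432/(-11459)) + 552*10) + 16649)*(6776 + E) = (√((-9534/(-8088) + 7432/(-11459)) + 552*10) + 16649)*(6776 + 16368) = (√((-9534*(-1/8088) + 7432*(-1/11459)) + 5520) + 16649)*23144 = (√((1589/1348 - 7432/11459) + 5520) + 16649)*23144 = (√(8190015/15446732 + 5520) + 16649)*23144 = (√(85274150655/15446732) + 16649)*23144 = (√329301737923852365/7723366 + 16649)*23144 = (16649 + √329301737923852365/7723366)*23144 = 385324456 + 11572*√329301737923852365/3861683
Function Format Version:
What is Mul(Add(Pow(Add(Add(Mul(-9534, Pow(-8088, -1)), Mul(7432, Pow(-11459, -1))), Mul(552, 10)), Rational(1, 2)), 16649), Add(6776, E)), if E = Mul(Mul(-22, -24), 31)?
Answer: Add(385324456, Mul(Rational(11572, 3861683), Pow(329301737923852365, Rational(1, 2)))) ≈ 3.8704e+8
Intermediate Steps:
E = 16368 (E = Mul(528, 31) = 16368)
Mul(Add(Pow(Add(Add(Mul(-9534, Pow(-8088, -1)), Mul(7432, Pow(-11459, -1))), Mul(552, 10)), Rational(1, 2)), 16649), Add(6776, E)) = Mul(Add(Pow(Add(Add(Mul(-9534, Pow(-8088, -1)), Mul(7432, Pow(-11459, -1))), Mul(552, 10)), Rational(1, 2)), 16649), Add(6776, 16368)) = Mul(Add(Pow(Add(Add(Mul(-9534, Rational(-1, 8088)), Mul(7432, Rational(-1, 11459))), 5520), Rational(1, 2)), 16649), 23144) = Mul(Add(Pow(Add(Add(Rational(1589, 1348), Rational(-7432, 11459)), 5520), Rational(1, 2)), 16649), 23144) = Mul(Add(Pow(Add(Rational(8190015, 15446732), 5520), Rational(1, 2)), 16649), 23144) = Mul(Add(Pow(Rational(85274150655, 15446732), Rational(1, 2)), 16649), 23144) = Mul(Add(Mul(Rational(1, 7723366), Pow(329301737923852365, Rational(1, 2))), 16649), 23144) = Mul(Add(16649, Mul(Rational(1, 7723366), Pow(329301737923852365, Rational(1, 2)))), 23144) = Add(385324456, Mul(Rational(11572, 3861683), Pow(329301737923852365, Rational(1, 2))))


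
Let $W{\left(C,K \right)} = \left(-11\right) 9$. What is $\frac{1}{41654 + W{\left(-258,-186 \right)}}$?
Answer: $\frac{1}{41555} \approx 2.4065 \cdot 10^{-5}$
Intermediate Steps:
$W{\left(C,K \right)} = -99$
$\frac{1}{41654 + W{\left(-258,-186 \right)}} = \frac{1}{41654 - 99} = \frac{1}{41555}$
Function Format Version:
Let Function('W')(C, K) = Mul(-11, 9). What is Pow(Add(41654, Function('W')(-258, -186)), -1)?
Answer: Rational(1, 41555) ≈ 2.4065e-5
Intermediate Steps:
Function('W')(C, K) = -99
Pow(Add(41654, Function('W')(-258, -186)), -1) = Pow(Add(41654, -99), -1) = Pow(41555, -1) = Rational(1, 41555)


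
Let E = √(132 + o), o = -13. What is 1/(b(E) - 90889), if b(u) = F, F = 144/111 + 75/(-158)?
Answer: -5846/531332285 ≈ -1.1003e-5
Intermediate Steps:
E = √119 (E = √(132 - 13) = √119 ≈ 10.909)
F = 4809/5846 (F = 144*(1/111) + 75*(-1/158) = 48/37 - 75/158 = 4809/5846 ≈ 0.82261)
b(u) = 4809/5846
1/(b(E) - 90889) = 1/(4809/5846 - 90889) = 1/(-531332285/5846) = -5846/531332285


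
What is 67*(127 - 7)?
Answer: 8040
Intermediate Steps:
67*(127 - 7) = 67*120 = 8040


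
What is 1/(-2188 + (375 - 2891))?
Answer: -1/4704 ≈ -0.00021259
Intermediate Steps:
1/(-2188 + (375 - 2891)) = 1/(-2188 - 2516) = 1/(-4704) = -1/4704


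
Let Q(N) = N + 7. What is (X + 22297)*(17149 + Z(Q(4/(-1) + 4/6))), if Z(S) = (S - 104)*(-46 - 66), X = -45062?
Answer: -1938644635/3 ≈ -6.4621e+8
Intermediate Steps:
Q(N) = 7 + N
Z(S) = 11648 - 112*S (Z(S) = (-104 + S)*(-112) = 11648 - 112*S)
(X + 22297)*(17149 + Z(Q(4/(-1) + 4/6))) = (-45062 + 22297)*(17149 + (11648 - 112*(7 + (4/(-1) + 4/6)))) = -22765*(17149 + (11648 - 112*(7 + (4*(-1) + 4*(1/6))))) = -22765*(17149 + (11648 - 112*(7 + (-4 + 2/3)))) = -22765*(17149 + (11648 - 112*(7 - 10/3))) = -22765*(17149 + (11648 - 112*11/3)) = -22765*(17149 + (11648 - 1232/3)) = -22765*(17149 + 33712/3) = -22765*85159/3 = -1938644635/3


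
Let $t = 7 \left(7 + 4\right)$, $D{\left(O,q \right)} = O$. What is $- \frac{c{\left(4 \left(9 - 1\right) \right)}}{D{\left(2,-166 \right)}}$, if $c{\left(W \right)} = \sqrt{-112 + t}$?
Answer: $- \frac{i \sqrt{35}}{2} \approx - 2.958 i$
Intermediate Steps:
$t = 77$ ($t = 7 \cdot 11 = 77$)
$c{\left(W \right)} = i \sqrt{35}$ ($c{\left(W \right)} = \sqrt{-112 + 77} = \sqrt{-35} = i \sqrt{35}$)
$- \frac{c{\left(4 \left(9 - 1\right) \right)}}{D{\left(2,-166 \right)}} = - \frac{i \sqrt{35}}{2}$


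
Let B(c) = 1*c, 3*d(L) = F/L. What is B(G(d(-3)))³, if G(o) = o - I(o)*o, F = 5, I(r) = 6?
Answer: 15625/729 ≈ 21.433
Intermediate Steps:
d(L) = 5/(3*L) (d(L) = (5/L)/3 = 5/(3*L))
G(o) = -5*o (G(o) = o - 6*o = -5*o)
B(c) = c
B(G(d(-3)))³ = (-25/(3*(-3)))³ = (-25*(-1)/(3*3))³ = (-5*(-5/9))³ = (25/9)³ = 15625/729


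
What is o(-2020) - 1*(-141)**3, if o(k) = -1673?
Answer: 2801548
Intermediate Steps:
o(-2020) - 1*(-141)**3 = -1673 - 1*(-141)**3 = -1673 - 1*(-2803221) = -1673 + 2803221 = 2801548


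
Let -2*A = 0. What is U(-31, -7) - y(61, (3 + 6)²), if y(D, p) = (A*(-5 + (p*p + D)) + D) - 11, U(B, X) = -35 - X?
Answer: -78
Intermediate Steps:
A = 0 (A = -½*0 = 0)
y(D, p) = -11 + D (y(D, p) = (0*(-5 + (p*p + D)) + D) - 11 = (0*(-5 + (p² + D)) + D) - 11 = (0*(-5 + (D + p²)) + D) - 11 = (0*(-5 + D + p²) + D) - 11 = (0 + D) - 11 = D - 11 = -11 + D)
U(-31, -7) - y(61, (3 + 6)²) = (-35 - 1*(-7)) - (-11 + 61) = (-35 + 7) - 1*50 = -28 - 50 = -78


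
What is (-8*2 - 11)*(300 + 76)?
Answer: -10152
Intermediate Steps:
(-8*2 - 11)*(300 + 76) = (-16 - 11)*376 = -27*376 = -10152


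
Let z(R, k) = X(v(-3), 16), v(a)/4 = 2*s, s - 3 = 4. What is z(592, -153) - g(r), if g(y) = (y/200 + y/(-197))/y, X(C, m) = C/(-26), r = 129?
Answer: -1103161/512200 ≈ -2.1538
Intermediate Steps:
s = 7 (s = 3 + 4 = 7)
v(a) = 56 (v(a) = 4*(2*7) = 4*14 = 56)
X(C, m) = -C/26 (X(C, m) = C*(-1/26) = -C/26)
g(y) = -3/39400 (g(y) = (y*(1/200) + y*(-1/197))/y = (y/200 - y/197)/y = (-3*y/39400)/y = -3/39400)
z(R, k) = -28/13 (z(R, k) = -1/26*56 = -28/13)
z(592, -153) - g(r) = -28/13 - 1*(-3/39400) = -28/13 + 3/39400 = -1103161/512200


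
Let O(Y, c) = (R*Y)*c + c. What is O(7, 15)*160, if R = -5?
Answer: -81600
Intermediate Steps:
O(Y, c) = c - 5*Y*c (O(Y, c) = (-5*Y)*c + c = -5*Y*c + c = c - 5*Y*c)
O(7, 15)*160 = (15*(1 - 5*7))*160 = (15*(1 - 35))*160 = (15*(-34))*160 = -510*160 = -81600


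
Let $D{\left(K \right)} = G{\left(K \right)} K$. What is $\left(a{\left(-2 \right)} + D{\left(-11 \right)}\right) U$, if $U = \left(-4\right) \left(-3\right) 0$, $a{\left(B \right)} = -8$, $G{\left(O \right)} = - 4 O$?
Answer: $0$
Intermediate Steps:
$D{\left(K \right)} = - 4 K^{2}$ ($D{\left(K \right)} = - 4 K K = - 4 K^{2}$)
$U = 0$ ($U = 12 \cdot 0 = 0$)
$\left(a{\left(-2 \right)} + D{\left(-11 \right)}\right) U = \left(-8 - 4 \left(-11\right)^{2}\right) 0 = \left(-8 - 484\right) 0 = \left(-492\right) 0 = 0$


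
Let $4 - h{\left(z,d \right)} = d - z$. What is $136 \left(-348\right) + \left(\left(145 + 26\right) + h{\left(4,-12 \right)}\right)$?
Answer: $-47137$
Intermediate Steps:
$h{\left(z,d \right)} = 4 + z - d$ ($h{\left(z,d \right)} = 4 - \left(d - z\right) = 4 + z - d$)
$136 \left(-348\right) + \left(\left(145 + 26\right) + h{\left(4,-12 \right)}\right) = 136 \left(-348\right) + \left(\left(145 + 26\right) + \left(4 + 4 - -12\right)\right) = -47328 + \left(171 + \left(4 + 4 + 12\right)\right) = -47328 + \left(171 + 20\right) = -47328 + 191 = -47137$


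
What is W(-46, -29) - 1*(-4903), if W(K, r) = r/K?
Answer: 225567/46 ≈ 4903.6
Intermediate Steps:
W(-46, -29) - 1*(-4903) = -29/(-46) - 1*(-4903) = -29*(-1/46) + 4903 = 29/46 + 4903 = 225567/46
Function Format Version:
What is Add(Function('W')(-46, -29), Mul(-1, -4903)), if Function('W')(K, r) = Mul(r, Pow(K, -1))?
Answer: Rational(225567, 46) ≈ 4903.6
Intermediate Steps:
Add(Function('W')(-46, -29), Mul(-1, -4903)) = Add(Mul(-29, Pow(-46, -1)), Mul(-1, -4903)) = Add(Mul(-29, Rational(-1, 46)), 4903) = Add(Rational(29, 46), 4903) = Rational(225567, 46)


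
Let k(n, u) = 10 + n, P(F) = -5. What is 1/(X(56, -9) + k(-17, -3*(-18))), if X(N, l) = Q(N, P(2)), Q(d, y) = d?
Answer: 1/49 ≈ 0.020408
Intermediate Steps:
X(N, l) = N
1/(X(56, -9) + k(-17, -3*(-18))) = 1/(56 + (10 - 17)) = 1/(56 - 7) = 1/49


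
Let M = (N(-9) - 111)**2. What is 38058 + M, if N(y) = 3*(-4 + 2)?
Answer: 51747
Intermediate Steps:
N(y) = -6 (N(y) = 3*(-2) = -6)
M = 13689 (M = (-6 - 111)**2 = (-117)**2 = 13689)
38058 + M = 38058 + 13689 = 51747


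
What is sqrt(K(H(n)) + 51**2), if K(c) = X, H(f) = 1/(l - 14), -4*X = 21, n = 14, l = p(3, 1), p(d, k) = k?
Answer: sqrt(10383)/2 ≈ 50.948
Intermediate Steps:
l = 1
X = -21/4 (X = -1/4*21 = -21/4 ≈ -5.2500)
H(f) = -1/13 (H(f) = 1/(1 - 14) = 1/(-13) = -1/13)
K(c) = -21/4
sqrt(K(H(n)) + 51**2) = sqrt(-21/4 + 51**2) = sqrt(-21/4 + 2601) = sqrt(10383/4) = sqrt(10383)/2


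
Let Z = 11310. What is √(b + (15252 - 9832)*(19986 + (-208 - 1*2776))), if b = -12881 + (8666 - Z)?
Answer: √92135315 ≈ 9598.7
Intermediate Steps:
b = -15525 (b = -12881 + (8666 - 1*11310) = -12881 + (8666 - 11310) = -12881 - 2644 = -15525)
√(b + (15252 - 9832)*(19986 + (-208 - 1*2776))) = √(-15525 + (15252 - 9832)*(19986 + (-208 - 1*2776))) = √(-15525 + 5420*(19986 + (-208 - 2776))) = √(-15525 + 5420*(19986 - 2984)) = √(-15525 + 5420*17002) = √(-15525 + 92150840) = √92135315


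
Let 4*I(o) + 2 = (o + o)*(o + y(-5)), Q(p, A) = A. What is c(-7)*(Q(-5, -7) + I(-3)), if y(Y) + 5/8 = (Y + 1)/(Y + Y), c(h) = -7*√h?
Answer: 1491*I*√7/80 ≈ 49.31*I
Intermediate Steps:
y(Y) = -5/8 + (1 + Y)/(2*Y) (y(Y) = -5/8 + (Y + 1)/(Y + Y) = -5/8 + (1 + Y)/((2*Y)) = -5/8 + (1 + Y)*(1/(2*Y)) = -5/8 + (1 + Y)/(2*Y))
I(o) = -½ + o*(-9/40 + o)/2 (I(o) = -½ + ((o + o)*(o + (⅛)*(4 - 1*(-5))/(-5)))/4 = -½ + ((2*o)*(o + (⅛)*(-⅕)*(4 + 5)))/4 = -½ + ((2*o)*(o + (⅛)*(-⅕)*9))/4 = -½ + ((2*o)*(o - 9/40))/4 = -½ + ((2*o)*(-9/40 + o))/4 = -½ + (2*o*(-9/40 + o))/4 = -½ + o*(-9/40 + o)/2)
c(-7)*(Q(-5, -7) + I(-3)) = (-7*I*√7)*(-7 + (-½ + (½)*(-3)² - 9/80*(-3))) = (-7*I*√7)*(-7 + (-½ + (½)*9 + 27/80)) = (-7*I*√7)*(-7 + (-½ + 9/2 + 27/80)) = (-7*I*√7)*(-7 + 347/80) = -7*I*√7*(-213/80) = 1491*I*√7/80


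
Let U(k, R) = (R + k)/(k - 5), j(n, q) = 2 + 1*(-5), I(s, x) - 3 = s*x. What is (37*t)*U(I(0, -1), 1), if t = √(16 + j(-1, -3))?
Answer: -74*√13 ≈ -266.81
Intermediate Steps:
I(s, x) = 3 + s*x
j(n, q) = -3 (j(n, q) = 2 - 5 = -3)
t = √13 (t = √(16 - 3) = √13 ≈ 3.6056)
U(k, R) = (R + k)/(-5 + k)
(37*t)*U(I(0, -1), 1) = (37*√13)*((1 + (3 + 0*(-1)))/(-5 + (3 + 0*(-1)))) = (37*√13)*((1 + (3 + 0))/(-5 + (3 + 0))) = (37*√13)*((1 + 3)/(-5 + 3)) = (37*√13)*(4/(-2)) = (37*√13)*(-½*4) = (37*√13)*(-2) = -74*√13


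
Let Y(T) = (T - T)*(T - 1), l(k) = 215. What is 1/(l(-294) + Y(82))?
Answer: 1/215 ≈ 0.0046512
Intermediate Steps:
Y(T) = 0 (Y(T) = 0*(-1 + T) = 0)
1/(l(-294) + Y(82)) = 1/(215 + 0) = 1/215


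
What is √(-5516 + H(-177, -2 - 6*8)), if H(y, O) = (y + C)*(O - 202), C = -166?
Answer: 34*√70 ≈ 284.46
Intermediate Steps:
H(y, O) = (-202 + O)*(-166 + y) (H(y, O) = (y - 166)*(O - 202) = (-166 + y)*(-202 + O) = (-202 + O)*(-166 + y))
√(-5516 + H(-177, -2 - 6*8)) = √(-5516 + (33532 - 202*(-177) - 166*(-2 - 6*8) + (-2 - 6*8)*(-177))) = √(-5516 + (33532 + 35754 - 166*(-2 - 48) + (-2 - 48)*(-177))) = √(-5516 + (33532 + 35754 - 166*(-50) - 50*(-177))) = √(-5516 + (33532 + 35754 + 8300 + 8850)) = √(-5516 + 86436) = √80920 = 34*√70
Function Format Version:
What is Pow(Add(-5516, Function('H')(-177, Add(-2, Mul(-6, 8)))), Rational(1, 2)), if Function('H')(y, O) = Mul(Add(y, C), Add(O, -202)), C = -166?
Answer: Mul(34, Pow(70, Rational(1, 2))) ≈ 284.46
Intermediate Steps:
Function('H')(y, O) = Mul(Add(-202, O), Add(-166, y)) (Function('H')(y, O) = Mul(Add(y, -166), Add(O, -202)) = Mul(Add(-166, y), Add(-202, O)) = Mul(Add(-202, O), Add(-166, y)))
Pow(Add(-5516, Function('H')(-177, Add(-2, Mul(-6, 8)))), Rational(1, 2)) = Pow(Add(-5516, Add(33532, Mul(-202, -177), Mul(-166, Add(-2, Mul(-6, 8))), Mul(Add(-2, Mul(-6, 8)), -177))), Rational(1, 2)) = Pow(Add(-5516, Add(33532, 35754, Mul(-166, Add(-2, -48)), Mul(Add(-2, -48), -177))), Rational(1, 2)) = Pow(Add(-5516, Add(33532, 35754, Mul(-166, -50), Mul(-50, -177))), Rational(1, 2)) = Pow(Add(-5516, Add(33532, 35754, 8300, 8850)), Rational(1, 2)) = Pow(Add(-5516, 86436), Rational(1, 2)) = Pow(80920, Rational(1, 2)) = Mul(34, Pow(70, Rational(1, 2)))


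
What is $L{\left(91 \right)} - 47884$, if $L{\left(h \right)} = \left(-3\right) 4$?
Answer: $-47896$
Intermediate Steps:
$L{\left(h \right)} = -12$
$L{\left(91 \right)} - 47884 = -12 - 47884 = -47896$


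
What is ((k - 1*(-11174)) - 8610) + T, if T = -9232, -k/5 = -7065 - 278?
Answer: 30047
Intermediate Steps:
k = 36715 (k = -5*(-7065 - 278) = -5*(-7343) = 36715)
((k - 1*(-11174)) - 8610) + T = ((36715 - 1*(-11174)) - 8610) - 9232 = ((36715 + 11174) - 8610) - 9232 = (47889 - 8610) - 9232 = 39279 - 9232 = 30047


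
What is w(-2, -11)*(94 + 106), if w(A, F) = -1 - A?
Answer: 200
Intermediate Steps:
w(-2, -11)*(94 + 106) = (-1 - 1*(-2))*(94 + 106) = (-1 + 2)*200 = 1*200 = 200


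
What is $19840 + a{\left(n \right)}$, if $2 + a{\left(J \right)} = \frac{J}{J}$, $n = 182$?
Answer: $19839$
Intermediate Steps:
$a{\left(J \right)} = -1$ ($a{\left(J \right)} = -2 + \frac{J}{J} = -2 + 1 = -1$)
$19840 + a{\left(n \right)} = 19840 - 1 = 19839$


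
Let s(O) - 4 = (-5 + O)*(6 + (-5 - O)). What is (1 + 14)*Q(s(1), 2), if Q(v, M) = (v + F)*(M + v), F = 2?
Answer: 540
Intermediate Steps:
s(O) = 4 + (1 - O)*(-5 + O) (s(O) = 4 + (-5 + O)*(6 + (-5 - O)) = 4 + (-5 + O)*(1 - O) = 4 + (1 - O)*(-5 + O))
Q(v, M) = (2 + v)*(M + v) (Q(v, M) = (v + 2)*(M + v) = (2 + v)*(M + v))
(1 + 14)*Q(s(1), 2) = (1 + 14)*((-1 - 1*1² + 6*1)² + 2*2 + 2*(-1 - 1*1² + 6*1) + 2*(-1 - 1*1² + 6*1)) = 15*((-1 - 1*1 + 6)² + 4 + 2*(-1 - 1*1 + 6) + 2*(-1 - 1*1 + 6)) = 15*((-1 - 1 + 6)² + 4 + 2*(-1 - 1 + 6) + 2*(-1 - 1 + 6)) = 15*(4² + 4 + 2*4 + 2*4) = 15*(16 + 4 + 8 + 8) = 15*36 = 540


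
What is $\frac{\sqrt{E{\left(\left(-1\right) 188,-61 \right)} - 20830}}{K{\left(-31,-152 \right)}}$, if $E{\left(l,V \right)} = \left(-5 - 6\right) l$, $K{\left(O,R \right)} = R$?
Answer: $- \frac{i \sqrt{18762}}{152} \approx - 0.90115 i$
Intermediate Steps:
$E{\left(l,V \right)} = - 11 l$
$\frac{\sqrt{E{\left(\left(-1\right) 188,-61 \right)} - 20830}}{K{\left(-31,-152 \right)}} = \frac{\sqrt{- 11 \left(\left(-1\right) 188\right) - 20830}}{-152} = \sqrt{\left(-11\right) \left(-188\right) - 20830} \left(- \frac{1}{152}\right) = \sqrt{2068 - 20830} \left(- \frac{1}{152}\right) = \sqrt{-18762} \left(- \frac{1}{152}\right) = i \sqrt{18762} \left(- \frac{1}{152}\right) = - \frac{i \sqrt{18762}}{152}$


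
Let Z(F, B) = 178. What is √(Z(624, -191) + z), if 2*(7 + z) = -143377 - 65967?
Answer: I*√104501 ≈ 323.27*I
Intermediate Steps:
z = -104679 (z = -7 + (-143377 - 65967)/2 = -7 + (½)*(-209344) = -7 - 104672 = -104679)
√(Z(624, -191) + z) = √(178 - 104679) = √(-104501) = I*√104501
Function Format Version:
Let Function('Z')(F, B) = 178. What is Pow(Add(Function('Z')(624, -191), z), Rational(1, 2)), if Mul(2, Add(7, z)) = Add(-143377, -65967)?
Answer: Mul(I, Pow(104501, Rational(1, 2))) ≈ Mul(323.27, I)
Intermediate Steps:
z = -104679 (z = Add(-7, Mul(Rational(1, 2), Add(-143377, -65967))) = Add(-7, Mul(Rational(1, 2), -209344)) = Add(-7, -104672) = -104679)
Pow(Add(Function('Z')(624, -191), z), Rational(1, 2)) = Pow(Add(178, -104679), Rational(1, 2)) = Pow(-104501, Rational(1, 2)) = Mul(I, Pow(104501, Rational(1, 2)))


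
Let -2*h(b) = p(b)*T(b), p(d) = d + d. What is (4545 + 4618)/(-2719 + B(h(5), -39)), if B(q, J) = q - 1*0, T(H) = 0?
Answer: -9163/2719 ≈ -3.3700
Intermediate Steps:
p(d) = 2*d
h(b) = 0 (h(b) = -2*b*0/2 = -½*0 = 0)
B(q, J) = q (B(q, J) = q + 0 = q)
(4545 + 4618)/(-2719 + B(h(5), -39)) = (4545 + 4618)/(-2719 + 0) = 9163/(-2719) = 9163*(-1/2719) = -9163/2719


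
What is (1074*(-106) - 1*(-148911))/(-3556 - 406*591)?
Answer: -35067/243502 ≈ -0.14401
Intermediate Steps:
(1074*(-106) - 1*(-148911))/(-3556 - 406*591) = (-113844 + 148911)/(-3556 - 239946) = 35067/(-243502) = 35067*(-1/243502) = -35067/243502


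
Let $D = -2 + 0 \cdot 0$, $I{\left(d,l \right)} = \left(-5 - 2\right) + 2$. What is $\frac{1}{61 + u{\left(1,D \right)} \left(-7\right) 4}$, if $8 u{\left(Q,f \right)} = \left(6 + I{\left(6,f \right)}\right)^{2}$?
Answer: $\frac{2}{115} \approx 0.017391$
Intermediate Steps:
$I{\left(d,l \right)} = -5$ ($I{\left(d,l \right)} = -7 + 2 = -5$)
$D = -2$ ($D = -2 + 0 = -2$)
$u{\left(Q,f \right)} = \frac{1}{8}$ ($u{\left(Q,f \right)} = \frac{\left(6 - 5\right)^{2}}{8} = \frac{1^{2}}{8} = \frac{1}{8} \cdot 1 = \frac{1}{8}$)
$\frac{1}{61 + u{\left(1,D \right)} \left(-7\right) 4} = \frac{1}{61 + \frac{1}{8} \left(-7\right) 4} = \frac{1}{61 - \frac{7}{2}} = \frac{1}{\frac{115}{2}} = \frac{2}{115}$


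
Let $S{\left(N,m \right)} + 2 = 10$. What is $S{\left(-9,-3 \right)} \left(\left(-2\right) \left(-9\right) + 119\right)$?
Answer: $1096$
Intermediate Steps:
$S{\left(N,m \right)} = 8$ ($S{\left(N,m \right)} = -2 + 10 = 8$)
$S{\left(-9,-3 \right)} \left(\left(-2\right) \left(-9\right) + 119\right) = 8 \left(\left(-2\right) \left(-9\right) + 119\right) = 8 \left(18 + 119\right) = 8 \cdot 137 = 1096$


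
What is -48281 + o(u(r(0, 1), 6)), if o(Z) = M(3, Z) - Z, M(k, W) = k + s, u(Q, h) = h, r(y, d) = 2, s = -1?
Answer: -48285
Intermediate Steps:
M(k, W) = -1 + k (M(k, W) = k - 1 = -1 + k)
o(Z) = 2 - Z (o(Z) = (-1 + 3) - Z = 2 - Z)
-48281 + o(u(r(0, 1), 6)) = -48281 + (2 - 1*6) = -48281 + (2 - 6) = -48281 - 4 = -48285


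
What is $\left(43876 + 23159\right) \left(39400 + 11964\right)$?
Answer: $3443185740$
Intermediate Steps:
$\left(43876 + 23159\right) \left(39400 + 11964\right) = 67035 \cdot 51364 = 3443185740$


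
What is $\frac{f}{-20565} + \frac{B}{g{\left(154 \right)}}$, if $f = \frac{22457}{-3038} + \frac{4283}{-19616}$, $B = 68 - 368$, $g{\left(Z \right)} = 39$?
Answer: $- \frac{61273973842271}{7965999830880} \approx -7.6919$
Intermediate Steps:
$B = -300$ ($B = 68 - 368 = -300$)
$f = - \frac{226764133}{29796704}$ ($f = 22457 \left(- \frac{1}{3038}\right) + 4283 \left(- \frac{1}{19616}\right) = - \frac{22457}{3038} - \frac{4283}{19616} = - \frac{226764133}{29796704} \approx -7.6104$)
$\frac{f}{-20565} + \frac{B}{g{\left(154 \right)}} = - \frac{226764133}{29796704 \left(-20565\right)} - \frac{300}{39} = \left(- \frac{226764133}{29796704}\right) \left(- \frac{1}{20565}\right) - \frac{100}{13} = \frac{226764133}{612769217760} - \frac{100}{13} = - \frac{61273973842271}{7965999830880}$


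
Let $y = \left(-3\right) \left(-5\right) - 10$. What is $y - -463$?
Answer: $468$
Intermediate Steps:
$y = 5$ ($y = 15 - 10 = 5$)
$y - -463 = 5 - -463 = 5 + 463 = 468$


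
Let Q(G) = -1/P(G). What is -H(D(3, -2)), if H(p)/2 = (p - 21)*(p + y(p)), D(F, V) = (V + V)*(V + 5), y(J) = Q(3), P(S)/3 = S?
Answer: -2398/3 ≈ -799.33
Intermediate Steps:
P(S) = 3*S
Q(G) = -1/(3*G)
y(J) = -⅑ (y(J) = -⅓/3 = -⅓*⅓ = -⅑)
D(F, V) = 2*V*(5 + V) (D(F, V) = (2*V)*(5 + V) = 2*V*(5 + V))
H(p) = 2*(-21 + p)*(-⅑ + p) (H(p) = 2*((p - 21)*(p - ⅑)) = 2*((-21 + p)*(-⅑ + p)) = 2*(-21 + p)*(-⅑ + p))
-H(D(3, -2)) = -(14/3 + 2*(2*(-2)*(5 - 2))² - 760*(-2)*(5 - 2)/9) = -(14/3 + 2*(2*(-2)*3)² - 760*(-2)*3/9) = -(14/3 + 2*(-12)² - 380/9*(-12)) = -(14/3 + 2*144 + 1520/3) = -(14/3 + 288 + 1520/3) = -1*2398/3 = -2398/3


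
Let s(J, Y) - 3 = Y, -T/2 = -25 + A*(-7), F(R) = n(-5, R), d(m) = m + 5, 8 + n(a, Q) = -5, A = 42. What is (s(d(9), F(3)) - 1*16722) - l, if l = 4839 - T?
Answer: -20933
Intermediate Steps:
n(a, Q) = -13 (n(a, Q) = -8 - 5 = -13)
d(m) = 5 + m
F(R) = -13
T = 638 (T = -2*(-25 + 42*(-7)) = -2*(-25 - 294) = -2*(-319) = 638)
s(J, Y) = 3 + Y
l = 4201 (l = 4839 - 1*638 = 4839 - 638 = 4201)
(s(d(9), F(3)) - 1*16722) - l = ((3 - 13) - 1*16722) - 1*4201 = (-10 - 16722) - 4201 = -16732 - 4201 = -20933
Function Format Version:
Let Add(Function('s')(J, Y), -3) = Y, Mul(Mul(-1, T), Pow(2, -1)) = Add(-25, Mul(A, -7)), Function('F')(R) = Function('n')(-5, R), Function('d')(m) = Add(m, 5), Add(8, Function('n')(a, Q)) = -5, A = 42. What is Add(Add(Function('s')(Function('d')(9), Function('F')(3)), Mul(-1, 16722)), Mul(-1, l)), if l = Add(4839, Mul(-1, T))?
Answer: -20933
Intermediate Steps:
Function('n')(a, Q) = -13 (Function('n')(a, Q) = Add(-8, -5) = -13)
Function('d')(m) = Add(5, m)
Function('F')(R) = -13
T = 638 (T = Mul(-2, Add(-25, Mul(42, -7))) = Mul(-2, Add(-25, -294)) = Mul(-2, -319) = 638)
Function('s')(J, Y) = Add(3, Y)
l = 4201 (l = Add(4839, Mul(-1, 638)) = Add(4839, -638) = 4201)
Add(Add(Function('s')(Function('d')(9), Function('F')(3)), Mul(-1, 16722)), Mul(-1, l)) = Add(Add(Add(3, -13), Mul(-1, 16722)), Mul(-1, 4201)) = Add(Add(-10, -16722), -4201) = Add(-16732, -4201) = -20933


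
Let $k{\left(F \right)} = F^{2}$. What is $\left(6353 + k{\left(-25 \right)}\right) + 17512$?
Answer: $24490$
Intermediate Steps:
$\left(6353 + k{\left(-25 \right)}\right) + 17512 = \left(6353 + \left(-25\right)^{2}\right) + 17512 = \left(6353 + 625\right) + 17512 = 6978 + 17512 = 24490$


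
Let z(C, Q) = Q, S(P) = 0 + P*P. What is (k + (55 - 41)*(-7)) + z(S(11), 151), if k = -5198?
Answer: -5145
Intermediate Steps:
S(P) = P² (S(P) = 0 + P² = P²)
(k + (55 - 41)*(-7)) + z(S(11), 151) = (-5198 + (55 - 41)*(-7)) + 151 = (-5198 + 14*(-7)) + 151 = (-5198 - 98) + 151 = -5296 + 151 = -5145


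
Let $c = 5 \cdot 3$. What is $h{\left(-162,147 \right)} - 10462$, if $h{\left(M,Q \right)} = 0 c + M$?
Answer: $-10624$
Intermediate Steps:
$c = 15$
$h{\left(M,Q \right)} = M$ ($h{\left(M,Q \right)} = 0 \cdot 15 + M = 0 + M = M$)
$h{\left(-162,147 \right)} - 10462 = -162 - 10462 = -10624$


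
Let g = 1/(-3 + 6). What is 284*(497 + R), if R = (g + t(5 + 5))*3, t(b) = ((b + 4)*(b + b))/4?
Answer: 201072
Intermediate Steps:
g = ⅓ (g = 1/3 = ⅓ ≈ 0.33333)
t(b) = b*(4 + b)/2 (t(b) = ((4 + b)*(2*b))*(¼) = (2*b*(4 + b))*(¼) = b*(4 + b)/2)
R = 211 (R = (⅓ + (5 + 5)*(4 + (5 + 5))/2)*3 = (⅓ + (½)*10*(4 + 10))*3 = (⅓ + (½)*10*14)*3 = (⅓ + 70)*3 = (211/3)*3 = 211)
284*(497 + R) = 284*(497 + 211) = 284*708 = 201072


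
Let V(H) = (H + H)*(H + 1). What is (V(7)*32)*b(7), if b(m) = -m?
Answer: -25088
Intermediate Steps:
V(H) = 2*H*(1 + H) (V(H) = (2*H)*(1 + H) = 2*H*(1 + H))
(V(7)*32)*b(7) = ((2*7*(1 + 7))*32)*(-1*7) = ((2*7*8)*32)*(-7) = (112*32)*(-7) = 3584*(-7) = -25088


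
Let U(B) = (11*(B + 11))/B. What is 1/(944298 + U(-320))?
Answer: 320/302178759 ≈ 1.0590e-6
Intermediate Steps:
U(B) = (121 + 11*B)/B (U(B) = (11*(11 + B))/B = (121 + 11*B)/B)
1/(944298 + U(-320)) = 1/(944298 + (11 + 121/(-320))) = 1/(944298 + (11 + 121*(-1/320))) = 1/(944298 + (11 - 121/320)) = 1/(944298 + 3399/320) = 1/(302178759/320) = 320/302178759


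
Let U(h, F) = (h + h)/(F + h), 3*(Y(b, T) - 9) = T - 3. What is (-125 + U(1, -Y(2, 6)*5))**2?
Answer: 37540129/2401 ≈ 15635.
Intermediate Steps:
Y(b, T) = 8 + T/3 (Y(b, T) = 9 + (T - 3)/3 = 9 + (-3 + T)/3 = 9 + (-1 + T/3) = 8 + T/3)
U(h, F) = 2*h/(F + h) (U(h, F) = (2*h)/(F + h) = 2*h/(F + h))
(-125 + U(1, -Y(2, 6)*5))**2 = (-125 + 2*1/(-(8 + (1/3)*6)*5 + 1))**2 = (-125 + 2*1/(-(8 + 2)*5 + 1))**2 = (-125 + 2*1/(-1*10*5 + 1))**2 = (-125 + 2*1/(-10*5 + 1))**2 = (-125 + 2*1/(-50 + 1))**2 = (-125 + 2*1/(-49))**2 = (-125 + 2*1*(-1/49))**2 = (-125 - 2/49)**2 = (-6127/49)**2 = 37540129/2401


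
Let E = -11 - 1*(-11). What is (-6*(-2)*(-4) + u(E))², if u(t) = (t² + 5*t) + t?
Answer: 2304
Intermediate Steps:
E = 0 (E = -11 + 11 = 0)
u(t) = t² + 6*t
(-6*(-2)*(-4) + u(E))² = (-6*(-2)*(-4) + 0*(6 + 0))² = (12*(-4) + 0*6)² = (-48 + 0)² = (-48)² = 2304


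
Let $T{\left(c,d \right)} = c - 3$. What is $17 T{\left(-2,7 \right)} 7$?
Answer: $-595$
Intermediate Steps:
$T{\left(c,d \right)} = -3 + c$
$17 T{\left(-2,7 \right)} 7 = 17 \left(-3 - 2\right) 7 = 17 \left(-5\right) 7 = \left(-85\right) 7 = -595$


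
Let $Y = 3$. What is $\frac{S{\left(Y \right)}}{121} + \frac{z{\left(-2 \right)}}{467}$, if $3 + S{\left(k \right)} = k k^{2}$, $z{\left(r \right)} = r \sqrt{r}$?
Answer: $\frac{24}{121} - \frac{2 i \sqrt{2}}{467} \approx 0.19835 - 0.0060566 i$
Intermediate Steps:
$z{\left(r \right)} = r^{\frac{3}{2}}$
$S{\left(k \right)} = -3 + k^{3}$ ($S{\left(k \right)} = -3 + k k^{2} = -3 + k^{3}$)
$\frac{S{\left(Y \right)}}{121} + \frac{z{\left(-2 \right)}}{467} = \frac{-3 + 3^{3}}{121} + \frac{\left(-2\right)^{\frac{3}{2}}}{467} = \left(-3 + 27\right) \frac{1}{121} + - 2 i \sqrt{2} \cdot \frac{1}{467} = 24 \cdot \frac{1}{121} - \frac{2 i \sqrt{2}}{467} = \frac{24}{121} - \frac{2 i \sqrt{2}}{467}$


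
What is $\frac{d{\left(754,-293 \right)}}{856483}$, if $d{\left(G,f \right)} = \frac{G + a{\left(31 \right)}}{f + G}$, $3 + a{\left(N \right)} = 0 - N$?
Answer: $\frac{720}{394838663} \approx 1.8235 \cdot 10^{-6}$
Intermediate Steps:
$a{\left(N \right)} = -3 - N$ ($a{\left(N \right)} = -3 + \left(0 - N\right) = -3 - N$)
$d{\left(G,f \right)} = \frac{-34 + G}{G + f}$ ($d{\left(G,f \right)} = \frac{G - 34}{f + G} = \frac{G - 34}{G + f} = \frac{-34 + G}{G + f}$)
$\frac{d{\left(754,-293 \right)}}{856483} = \frac{\frac{1}{754 - 293} \left(-34 + 754\right)}{856483} = \frac{1}{461} \cdot 720 \cdot \frac{1}{856483} = \frac{720}{461} \cdot \frac{1}{856483} = \frac{720}{394838663}$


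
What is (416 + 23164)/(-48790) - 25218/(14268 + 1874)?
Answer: -11507247/5625487 ≈ -2.0456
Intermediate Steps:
(416 + 23164)/(-48790) - 25218/(14268 + 1874) = 23580*(-1/48790) - 25218/16142 = -2358/4879 - 25218*1/16142 = -2358/4879 - 12609/8071 = -11507247/5625487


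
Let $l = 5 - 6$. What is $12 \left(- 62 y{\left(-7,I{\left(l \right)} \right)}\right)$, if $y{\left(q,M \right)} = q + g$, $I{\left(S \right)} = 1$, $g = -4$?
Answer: $8184$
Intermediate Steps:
$l = -1$ ($l = 5 - 6 = -1$)
$y{\left(q,M \right)} = -4 + q$ ($y{\left(q,M \right)} = q - 4 = -4 + q$)
$12 \left(- 62 y{\left(-7,I{\left(l \right)} \right)}\right) = 12 \left(- 62 \left(-4 - 7\right)\right) = 12 \left(\left(-62\right) \left(-11\right)\right) = 12 \cdot 682 = 8184$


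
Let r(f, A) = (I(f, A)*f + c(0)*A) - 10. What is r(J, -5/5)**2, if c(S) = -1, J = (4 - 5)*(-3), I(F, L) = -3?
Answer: 324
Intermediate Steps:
J = 3 (J = -1*(-3) = 3)
r(f, A) = -10 - A - 3*f (r(f, A) = (-3*f - A) - 10 = (-A - 3*f) - 10 = -10 - A - 3*f)
r(J, -5/5)**2 = (-10 - (-5)/5 - 3*3)**2 = (-10 - (-5)/5 - 9)**2 = (-10 - 1*(-1) - 9)**2 = (-10 + 1 - 9)**2 = (-18)**2 = 324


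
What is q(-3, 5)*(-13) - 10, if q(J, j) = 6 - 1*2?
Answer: -62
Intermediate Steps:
q(J, j) = 4 (q(J, j) = 6 - 2 = 4)
q(-3, 5)*(-13) - 10 = 4*(-13) - 10 = -52 - 10 = -62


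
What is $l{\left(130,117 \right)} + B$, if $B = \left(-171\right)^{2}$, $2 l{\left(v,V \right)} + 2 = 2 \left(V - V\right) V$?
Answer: $29240$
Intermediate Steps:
$l{\left(v,V \right)} = -1$ ($l{\left(v,V \right)} = -1 + \frac{2 \left(V - V\right) V}{2} = -1 + \frac{2 \cdot 0 V}{2} = -1 + \frac{0 V}{2} = -1 + \frac{1}{2} \cdot 0 = -1 + 0 = -1$)
$B = 29241$
$l{\left(130,117 \right)} + B = -1 + 29241 = 29240$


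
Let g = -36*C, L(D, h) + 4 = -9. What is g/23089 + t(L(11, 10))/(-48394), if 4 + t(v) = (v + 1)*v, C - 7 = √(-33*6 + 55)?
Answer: -7852408/558684533 - 36*I*√143/23089 ≈ -0.014055 - 0.018645*I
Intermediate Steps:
L(D, h) = -13 (L(D, h) = -4 - 9 = -13)
C = 7 + I*√143 (C = 7 + √(-33*6 + 55) = 7 + √(-198 + 55) = 7 + √(-143) = 7 + I*√143 ≈ 7.0 + 11.958*I)
g = -252 - 36*I*√143 (g = -36*(7 + I*√143) = -252 - 36*I*√143 ≈ -252.0 - 430.5*I)
t(v) = -4 + v*(1 + v) (t(v) = -4 + (v + 1)*v = -4 + (1 + v)*v = -4 + v*(1 + v))
g/23089 + t(L(11, 10))/(-48394) = (-252 - 36*I*√143)/23089 + (-4 - 13 + (-13)²)/(-48394) = (-252 - 36*I*√143)*(1/23089) + (-4 - 13 + 169)*(-1/48394) = (-252/23089 - 36*I*√143/23089) + 152*(-1/48394) = (-252/23089 - 36*I*√143/23089) - 76/24197 = -7852408/558684533 - 36*I*√143/23089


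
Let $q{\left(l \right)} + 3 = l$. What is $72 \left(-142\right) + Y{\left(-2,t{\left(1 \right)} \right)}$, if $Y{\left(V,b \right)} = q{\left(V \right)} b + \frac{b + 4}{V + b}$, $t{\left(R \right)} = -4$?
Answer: $-10204$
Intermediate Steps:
$q{\left(l \right)} = -3 + l$
$Y{\left(V,b \right)} = b \left(-3 + V\right) + \frac{4 + b}{V + b}$ ($Y{\left(V,b \right)} = \left(-3 + V\right) b + \frac{b + 4}{V + b} = b \left(-3 + V\right) + \frac{4 + b}{V + b}$)
$72 \left(-142\right) + Y{\left(-2,t{\left(1 \right)} \right)} = 72 \left(-142\right) + \frac{4 - 4 + \left(-4\right)^{2} \left(-3 - 2\right) - - 8 \left(-3 - 2\right)}{-2 - 4} = -10224 + \frac{4 - 4 + 16 \left(-5\right) - \left(-8\right) \left(-5\right)}{-6} = -10224 - \frac{4 - 4 - 80 - 40}{6} = -10224 - -20 = -10224 + 20 = -10204$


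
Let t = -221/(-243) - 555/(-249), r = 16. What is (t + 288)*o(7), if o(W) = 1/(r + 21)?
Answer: 5871970/746253 ≈ 7.8686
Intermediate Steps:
o(W) = 1/37 (o(W) = 1/(16 + 21) = 1/37)
t = 63298/20169 (t = -221*(-1/243) - 555*(-1/249) = 221/243 + 185/83 = 63298/20169 ≈ 3.1384)
(t + 288)*o(7) = (63298/20169 + 288)*(1/37) = (5871970/20169)*(1/37) = 5871970/746253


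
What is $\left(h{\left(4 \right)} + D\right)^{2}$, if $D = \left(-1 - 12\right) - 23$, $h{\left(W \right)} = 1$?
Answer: $1225$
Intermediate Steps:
$D = -36$ ($D = -13 - 23 = -36$)
$\left(h{\left(4 \right)} + D\right)^{2} = \left(1 - 36\right)^{2} = \left(-35\right)^{2} = 1225$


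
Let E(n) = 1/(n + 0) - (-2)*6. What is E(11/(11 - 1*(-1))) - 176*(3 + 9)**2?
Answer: -278640/11 ≈ -25331.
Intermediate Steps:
E(n) = 12 + 1/n (E(n) = 1/n - 2*(-6) = 1/n + 12 = 12 + 1/n)
E(11/(11 - 1*(-1))) - 176*(3 + 9)**2 = (12 + 1/(11/(11 - 1*(-1)))) - 176*(3 + 9)**2 = (12 + 1/(11/(11 + 1))) - 176*12**2 = (12 + 1/(11/12)) - 176*144 = (12 + 1/(11*(1/12))) - 25344 = (12 + 1/(11/12)) - 25344 = (12 + 12/11) - 25344 = 144/11 - 25344 = -278640/11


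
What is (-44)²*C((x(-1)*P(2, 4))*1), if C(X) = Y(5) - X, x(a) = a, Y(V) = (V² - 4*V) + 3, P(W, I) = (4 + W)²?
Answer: 85184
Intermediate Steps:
Y(V) = 3 + V² - 4*V
C(X) = 8 - X (C(X) = (3 + 5² - 4*5) - X = (3 + 25 - 20) - X = 8 - X)
(-44)²*C((x(-1)*P(2, 4))*1) = (-44)²*(8 - (-(4 + 2)²)) = 1936*(8 - (-1*6²)) = 1936*(8 - (-1*36)) = 1936*(8 - (-36)) = 1936*(8 - 1*(-36)) = 1936*(8 + 36) = 1936*44 = 85184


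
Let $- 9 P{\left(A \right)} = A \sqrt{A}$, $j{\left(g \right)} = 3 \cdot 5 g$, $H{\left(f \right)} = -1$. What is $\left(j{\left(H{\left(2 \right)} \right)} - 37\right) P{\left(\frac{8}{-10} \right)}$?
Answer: $- \frac{416 i \sqrt{5}}{225} \approx - 4.1342 i$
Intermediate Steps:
$j{\left(g \right)} = 15 g$
$P{\left(A \right)} = - \frac{A^{\frac{3}{2}}}{9}$ ($P{\left(A \right)} = - \frac{A \sqrt{A}}{9} = - \frac{A^{\frac{3}{2}}}{9}$)
$\left(j{\left(H{\left(2 \right)} \right)} - 37\right) P{\left(\frac{8}{-10} \right)} = \left(15 \left(-1\right) - 37\right) \left(- \frac{\left(\frac{8}{-10}\right)^{\frac{3}{2}}}{9}\right) = \left(-15 - 37\right) \left(- \frac{\left(8 \left(- \frac{1}{10}\right)\right)^{\frac{3}{2}}}{9}\right) = - 52 \left(- \frac{\left(- \frac{4}{5}\right)^{\frac{3}{2}}}{9}\right) = - 52 \left(- \frac{\left(- \frac{8}{25}\right) i \sqrt{5}}{9}\right) = - 52 \frac{8 i \sqrt{5}}{225} = - \frac{416 i \sqrt{5}}{225}$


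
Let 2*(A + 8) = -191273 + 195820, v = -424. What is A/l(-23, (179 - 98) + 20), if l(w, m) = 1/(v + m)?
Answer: -1463513/2 ≈ -7.3176e+5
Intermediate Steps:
A = 4531/2 (A = -8 + (-191273 + 195820)/2 = -8 + (½)*4547 = -8 + 4547/2 = 4531/2 ≈ 2265.5)
l(w, m) = 1/(-424 + m)
A/l(-23, (179 - 98) + 20) = 4531/(2*(1/(-424 + ((179 - 98) + 20)))) = 4531/(2*(1/(-424 + (81 + 20)))) = 4531/(2*(1/(-424 + 101))) = 4531/(2*(1/(-323))) = 4531/(2*(-1/323)) = (4531/2)*(-323) = -1463513/2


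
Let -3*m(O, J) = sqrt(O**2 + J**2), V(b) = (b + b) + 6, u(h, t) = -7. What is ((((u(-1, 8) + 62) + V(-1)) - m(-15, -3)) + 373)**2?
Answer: (432 + sqrt(26))**2 ≈ 1.9106e+5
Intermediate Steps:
V(b) = 6 + 2*b (V(b) = 2*b + 6 = 6 + 2*b)
m(O, J) = -sqrt(J**2 + O**2)/3 (m(O, J) = -sqrt(O**2 + J**2)/3 = -sqrt(J**2 + O**2)/3)
((((u(-1, 8) + 62) + V(-1)) - m(-15, -3)) + 373)**2 = ((((-7 + 62) + (6 + 2*(-1))) - (-1)*sqrt((-3)**2 + (-15)**2)/3) + 373)**2 = (((55 + (6 - 2)) - (-1)*sqrt(9 + 225)/3) + 373)**2 = (((55 + 4) - (-1)*sqrt(234)/3) + 373)**2 = ((59 - (-1)*3*sqrt(26)/3) + 373)**2 = ((59 - (-1)*sqrt(26)) + 373)**2 = ((59 + sqrt(26)) + 373)**2 = (432 + sqrt(26))**2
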